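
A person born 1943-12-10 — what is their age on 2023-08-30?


Birth: 1943-12-10
Reference: 2023-08-30
Year difference: 2023 - 1943 = 80
Birthday not yet reached in 2023, subtract 1

79 years old


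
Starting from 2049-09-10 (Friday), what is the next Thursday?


Current: Friday
Target: Thursday
Days ahead: 6

Next Thursday: 2049-09-16


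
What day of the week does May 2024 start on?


Target: May 1, 2024
Anchor: Jan 1, 2024. With p = 2024 - 1 = 2023: (p + p//4 - p//100 + p//400) mod 7 = (2023 + 505 - 20 + 5) mod 7 = 2513 mod 7 = 0 -> Monday (Mon=0 ... Sun=6)
Days before May (Jan-Apr): 121 days
Weekday index = (0 + 121) mod 7 = 2

Wednesday


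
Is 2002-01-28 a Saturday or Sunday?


Anchor: Jan 1, 2002. With p = 2002 - 1 = 2001: (p + p//4 - p//100 + p//400) mod 7 = (2001 + 500 - 20 + 5) mod 7 = 2486 mod 7 = 1 -> Tuesday (Mon=0 ... Sun=6)
Day of year: 28; offset = 27
Weekday index = (1 + 27) mod 7 = 0 -> Monday
Weekend days: Saturday, Sunday

No


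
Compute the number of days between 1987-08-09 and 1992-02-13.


From 1987-08-09 to 1992-02-13
1987-08-09: days before August = 31 + 28 + 31 + 30 + 31 + 30 + 31 = 212 (1987 is not a leap year); day of year = 212 + 9 = 221
1992-02-13: days before February = 31; day of year = 31 + 13 = 44
Rest of 1987: 365 - 221 = 144
Full years 1988 (366), 1989 (365), 1990 (365), 1991 (365): 1461
Total = 144 + 1461 + 44 = 1649

1649 days


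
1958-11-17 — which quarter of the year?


Month: November (month 11)
Q1: Jan-Mar, Q2: Apr-Jun, Q3: Jul-Sep, Q4: Oct-Dec

Q4


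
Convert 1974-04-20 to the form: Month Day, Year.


ISO 1974-04-20 parses as year=1974, month=04, day=20
Month 4 -> April

April 20, 1974


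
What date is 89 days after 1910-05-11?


Start: 1910-05-11, add 89 days
May 1910 has 31 days: 31 - 11 = 20 days to May 31 -> 69 left
June 1910 has 30 days -> 39 left
July 1910 has 31 days -> 8 left
August 1910: 8 <= 31 -> lands on August 8

Result: 1910-08-08


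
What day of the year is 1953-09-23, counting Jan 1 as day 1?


Date: September 23, 1953
Days in months 1 through 8: 243
Plus 23 days in September

Day of year: 266


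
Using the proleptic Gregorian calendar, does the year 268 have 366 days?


Gregorian leap year rule: divisible by 4, but not by 100, unless also by 400.
268 is divisible by 4 but not 100 -> leap year

Yes


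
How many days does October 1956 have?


October 1956

31 days


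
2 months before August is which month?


August is month 8
8 - 2 = 6

June


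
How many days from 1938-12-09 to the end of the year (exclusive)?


Day of year: 343 of 365
Remaining = 365 - 343

22 days


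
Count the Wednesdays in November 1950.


November 1950 has 30 days
Anchor: Jan 1, 1950. With p = 1950 - 1 = 1949: (p + p//4 - p//100 + p//400) mod 7 = (1949 + 487 - 19 + 4) mod 7 = 2421 mod 7 = 6 -> Sunday (Mon=0 ... Sun=6)
Days before November (Jan-Oct): 304; November 1 index = (6 + 304) mod 7 = 2 -> Wednesday
First Wednesday is November 1
Wednesdays: 1, 8, 15, 22, 29

5 Wednesdays


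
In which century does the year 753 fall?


Century = (year - 1) // 100 + 1
= (753 - 1) // 100 + 1
= 752 // 100 + 1
= 7 + 1

8th century


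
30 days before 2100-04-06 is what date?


Start: 2100-04-06, subtract 30 days
Back 6 days from April 6 reaches March 31, 2100 -> 24 left
March 2100: 31 - 24 = 7 -> lands on March 7

Result: 2100-03-07


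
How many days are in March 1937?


March 1937

31 days


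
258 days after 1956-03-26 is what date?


Start: 1956-03-26, add 258 days
March 1956 has 31 days: 31 - 26 = 5 days to March 31 -> 253 left
April 1956 has 30 days -> 223 left
May 1956 has 31 days -> 192 left
June 1956 has 30 days -> 162 left
July 1956 has 31 days -> 131 left
August 1956 has 31 days -> 100 left
September 1956 has 30 days -> 70 left
October 1956 has 31 days -> 39 left
November 1956 has 30 days -> 9 left
December 1956: 9 <= 31 -> lands on December 9

Result: 1956-12-09


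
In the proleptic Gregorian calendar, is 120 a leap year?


Gregorian leap year rule: divisible by 4, but not by 100, unless also by 400.
120 is divisible by 4 but not 100 -> leap year

Yes


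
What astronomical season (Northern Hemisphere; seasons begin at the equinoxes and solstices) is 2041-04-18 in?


Date: April 18
Astronomical Spring (approx.; exact equinox/solstice day varies by year): March 20 to June 20
April 18 falls within the Spring window

Spring


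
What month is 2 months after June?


June is month 6
6 + 2 = 8

August


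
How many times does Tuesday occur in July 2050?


July 2050 has 31 days
Anchor: Jan 1, 2050. With p = 2050 - 1 = 2049: (p + p//4 - p//100 + p//400) mod 7 = (2049 + 512 - 20 + 5) mod 7 = 2546 mod 7 = 5 -> Saturday (Mon=0 ... Sun=6)
Days before July (Jan-Jun): 181; July 1 index = (5 + 181) mod 7 = 4 -> Friday
First Tuesday is July 5
Tuesdays: 5, 12, 19, 26

4 Tuesdays


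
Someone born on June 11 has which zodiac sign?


Date: June 11
Conventional tropical zodiac dates: Gemini from May 21 onward; Cancer starts June 21
June 11 falls within the Gemini range

Gemini


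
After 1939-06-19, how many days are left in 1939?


Day of year: 170 of 365
Remaining = 365 - 170

195 days


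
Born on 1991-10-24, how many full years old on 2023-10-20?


Birth: 1991-10-24
Reference: 2023-10-20
Year difference: 2023 - 1991 = 32
Birthday not yet reached in 2023, subtract 1

31 years old


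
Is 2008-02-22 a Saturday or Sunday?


Anchor: Jan 1, 2008. With p = 2008 - 1 = 2007: (p + p//4 - p//100 + p//400) mod 7 = (2007 + 501 - 20 + 5) mod 7 = 2493 mod 7 = 1 -> Tuesday (Mon=0 ... Sun=6)
Day of year: 53; offset = 52
Weekday index = (1 + 52) mod 7 = 4 -> Friday
Weekend days: Saturday, Sunday

No


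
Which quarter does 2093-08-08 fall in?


Month: August (month 8)
Q1: Jan-Mar, Q2: Apr-Jun, Q3: Jul-Sep, Q4: Oct-Dec

Q3


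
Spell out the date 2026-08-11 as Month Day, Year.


ISO 2026-08-11 parses as year=2026, month=08, day=11
Month 8 -> August

August 11, 2026


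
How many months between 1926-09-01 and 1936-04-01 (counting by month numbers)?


From September 1926 to April 1936
10 years * 12 = 120 months, minus 5 months = 115

115 months


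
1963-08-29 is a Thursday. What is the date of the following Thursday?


Current: Thursday
Target: Thursday
Days ahead: 7

Next Thursday: 1963-09-05


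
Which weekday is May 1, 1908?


Target: May 1, 1908
Anchor: Jan 1, 1908. With p = 1908 - 1 = 1907: (p + p//4 - p//100 + p//400) mod 7 = (1907 + 476 - 19 + 4) mod 7 = 2368 mod 7 = 2 -> Wednesday (Mon=0 ... Sun=6)
Days before May (Jan-Apr): 121 days
Weekday index = (2 + 121) mod 7 = 4

Friday


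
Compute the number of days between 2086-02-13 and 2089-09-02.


From 2086-02-13 to 2089-09-02
2086-02-13: days before February = 31; day of year = 31 + 13 = 44
2089-09-02: days before September = 31 + 28 + 31 + 30 + 31 + 30 + 31 + 31 = 243 (2089 is not a leap year); day of year = 243 + 2 = 245
Rest of 2086: 365 - 44 = 321
Full years 2087 (365), 2088 (366): 731
Total = 321 + 731 + 245 = 1297

1297 days


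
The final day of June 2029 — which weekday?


June 2029 has 30 days
Anchor: Jan 1, 2029. With p = 2029 - 1 = 2028: (p + p//4 - p//100 + p//400) mod 7 = (2028 + 507 - 20 + 5) mod 7 = 2520 mod 7 = 0 -> Monday (Mon=0 ... Sun=6)
Days before June (Jan-May): 151; June 1 index = (0 + 151) mod 7 = 4 -> Friday
Last day offset: 30 - 1 = 29 days
Weekday index = (4 + 29) mod 7 = 5

Saturday, June 30


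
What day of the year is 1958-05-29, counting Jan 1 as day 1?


Date: May 29, 1958
Days in months 1 through 4: 120
Plus 29 days in May

Day of year: 149


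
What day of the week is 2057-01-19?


Date: January 19, 2057
Anchor: Jan 1, 2057. With p = 2057 - 1 = 2056: (p + p//4 - p//100 + p//400) mod 7 = (2056 + 514 - 20 + 5) mod 7 = 2555 mod 7 = 0 -> Monday (Mon=0 ... Sun=6)
Days into year = 19 - 1 = 18
Weekday index = (0 + 18) mod 7 = 4

Day of the week: Friday


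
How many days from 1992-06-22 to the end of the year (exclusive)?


Day of year: 174 of 366
Remaining = 366 - 174

192 days


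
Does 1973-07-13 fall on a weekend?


Anchor: Jan 1, 1973. With p = 1973 - 1 = 1972: (p + p//4 - p//100 + p//400) mod 7 = (1972 + 493 - 19 + 4) mod 7 = 2450 mod 7 = 0 -> Monday (Mon=0 ... Sun=6)
Day of year: 194; offset = 193
Weekday index = (0 + 193) mod 7 = 4 -> Friday
Weekend days: Saturday, Sunday

No


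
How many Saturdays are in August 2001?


August 2001 has 31 days
Anchor: Jan 1, 2001. With p = 2001 - 1 = 2000: (p + p//4 - p//100 + p//400) mod 7 = (2000 + 500 - 20 + 5) mod 7 = 2485 mod 7 = 0 -> Monday (Mon=0 ... Sun=6)
Days before August (Jan-Jul): 212; August 1 index = (0 + 212) mod 7 = 2 -> Wednesday
First Saturday is August 4
Saturdays: 4, 11, 18, 25

4 Saturdays


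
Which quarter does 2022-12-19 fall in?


Month: December (month 12)
Q1: Jan-Mar, Q2: Apr-Jun, Q3: Jul-Sep, Q4: Oct-Dec

Q4


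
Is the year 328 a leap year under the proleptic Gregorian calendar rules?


Gregorian leap year rule: divisible by 4, but not by 100, unless also by 400.
328 is divisible by 4 but not 100 -> leap year

Yes


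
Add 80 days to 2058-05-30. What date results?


Start: 2058-05-30, add 80 days
May 2058 has 31 days: 31 - 30 = 1 day to May 31 -> 79 left
June 2058 has 30 days -> 49 left
July 2058 has 31 days -> 18 left
August 2058: 18 <= 31 -> lands on August 18

Result: 2058-08-18


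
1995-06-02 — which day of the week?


Date: June 2, 1995
Anchor: Jan 1, 1995. With p = 1995 - 1 = 1994: (p + p//4 - p//100 + p//400) mod 7 = (1994 + 498 - 19 + 4) mod 7 = 2477 mod 7 = 6 -> Sunday (Mon=0 ... Sun=6)
Days before June (Jan-May): 151; offset = 151 + 2 - 1 = 152
Weekday index = (6 + 152) mod 7 = 4

Day of the week: Friday


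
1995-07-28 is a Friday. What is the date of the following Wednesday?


Current: Friday
Target: Wednesday
Days ahead: 5

Next Wednesday: 1995-08-02


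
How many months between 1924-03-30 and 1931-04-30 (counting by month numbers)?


From March 1924 to April 1931
7 years * 12 = 84 months, plus 1 month = 85

85 months


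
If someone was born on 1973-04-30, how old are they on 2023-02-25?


Birth: 1973-04-30
Reference: 2023-02-25
Year difference: 2023 - 1973 = 50
Birthday not yet reached in 2023, subtract 1

49 years old


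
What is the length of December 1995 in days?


December 1995

31 days


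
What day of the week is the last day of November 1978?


November 1978 has 30 days
Anchor: Jan 1, 1978. With p = 1978 - 1 = 1977: (p + p//4 - p//100 + p//400) mod 7 = (1977 + 494 - 19 + 4) mod 7 = 2456 mod 7 = 6 -> Sunday (Mon=0 ... Sun=6)
Days before November (Jan-Oct): 304; November 1 index = (6 + 304) mod 7 = 2 -> Wednesday
Last day offset: 30 - 1 = 29 days
Weekday index = (2 + 29) mod 7 = 3

Thursday, November 30


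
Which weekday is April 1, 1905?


Target: April 1, 1905
Anchor: Jan 1, 1905. With p = 1905 - 1 = 1904: (p + p//4 - p//100 + p//400) mod 7 = (1904 + 476 - 19 + 4) mod 7 = 2365 mod 7 = 6 -> Sunday (Mon=0 ... Sun=6)
Days before April (Jan-Mar): 90 days
Weekday index = (6 + 90) mod 7 = 5

Saturday


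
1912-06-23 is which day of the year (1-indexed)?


Date: June 23, 1912
Days in months 1 through 5: 152
Plus 23 days in June

Day of year: 175


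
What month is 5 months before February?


February is month 2
2 - 5 = -3; wrap: -3 + 12 = 9

September


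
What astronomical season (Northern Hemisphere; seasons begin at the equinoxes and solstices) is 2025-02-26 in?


Date: February 26
Astronomical Winter (approx.; exact equinox/solstice day varies by year): December 21 to March 19
February 26 falls within the Winter window

Winter


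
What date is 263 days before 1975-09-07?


Start: 1975-09-07, subtract 263 days
Back 7 days from September 7 reaches August 31, 1975 -> 256 left
August 1975 has 31 days -> back to July 31, 1975 -> 225 left
July 1975 has 31 days -> back to June 30, 1975 -> 194 left
June 1975 has 30 days -> back to May 31, 1975 -> 164 left
May 1975 has 31 days -> back to April 30, 1975 -> 133 left
April 1975 has 30 days -> back to March 31, 1975 -> 103 left
March 1975 has 31 days -> back to February 28, 1975 -> 72 left
February 1975 has 28 days -> back to January 31, 1975 -> 44 left
January 1975 has 31 days -> back to December 31, 1974 -> 13 left
December 1974: 31 - 13 = 18 -> lands on December 18

Result: 1974-12-18


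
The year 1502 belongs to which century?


Century = (year - 1) // 100 + 1
= (1502 - 1) // 100 + 1
= 1501 // 100 + 1
= 15 + 1

16th century


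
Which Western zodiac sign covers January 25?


Date: January 25
Conventional tropical zodiac dates: Aquarius from January 20 onward; Pisces starts February 19
January 25 falls within the Aquarius range

Aquarius


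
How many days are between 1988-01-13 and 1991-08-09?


From 1988-01-13 to 1991-08-09
1988-01-13: day of year = 13
1991-08-09: days before August = 31 + 28 + 31 + 30 + 31 + 30 + 31 = 212 (1991 is not a leap year); day of year = 212 + 9 = 221
Rest of 1988: 366 - 13 = 353
Full years 1989 (365), 1990 (365): 730
Total = 353 + 730 + 221 = 1304

1304 days


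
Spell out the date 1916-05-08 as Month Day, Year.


ISO 1916-05-08 parses as year=1916, month=05, day=08
Month 5 -> May

May 8, 1916


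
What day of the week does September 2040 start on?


Target: September 1, 2040
Anchor: Jan 1, 2040. With p = 2040 - 1 = 2039: (p + p//4 - p//100 + p//400) mod 7 = (2039 + 509 - 20 + 5) mod 7 = 2533 mod 7 = 6 -> Sunday (Mon=0 ... Sun=6)
Days before September (Jan-Aug): 244 days
Weekday index = (6 + 244) mod 7 = 5

Saturday


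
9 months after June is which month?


June is month 6
6 + 9 = 15; wrap: 15 - 12 = 3

March


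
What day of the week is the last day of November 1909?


November 1909 has 30 days
Anchor: Jan 1, 1909. With p = 1909 - 1 = 1908: (p + p//4 - p//100 + p//400) mod 7 = (1908 + 477 - 19 + 4) mod 7 = 2370 mod 7 = 4 -> Friday (Mon=0 ... Sun=6)
Days before November (Jan-Oct): 304; November 1 index = (4 + 304) mod 7 = 0 -> Monday
Last day offset: 30 - 1 = 29 days
Weekday index = (0 + 29) mod 7 = 1

Tuesday, November 30


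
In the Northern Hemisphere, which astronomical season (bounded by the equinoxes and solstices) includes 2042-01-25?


Date: January 25
Astronomical Winter (approx.; exact equinox/solstice day varies by year): December 21 to March 19
January 25 falls within the Winter window

Winter


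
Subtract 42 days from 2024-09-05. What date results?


Start: 2024-09-05, subtract 42 days
Back 5 days from September 5 reaches August 31, 2024 -> 37 left
August 2024 has 31 days -> back to July 31, 2024 -> 6 left
July 2024: 31 - 6 = 25 -> lands on July 25

Result: 2024-07-25


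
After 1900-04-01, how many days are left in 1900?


Day of year: 91 of 365
Remaining = 365 - 91

274 days


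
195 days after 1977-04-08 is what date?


Start: 1977-04-08, add 195 days
April 1977 has 30 days: 30 - 8 = 22 days to April 30 -> 173 left
May 1977 has 31 days -> 142 left
June 1977 has 30 days -> 112 left
July 1977 has 31 days -> 81 left
August 1977 has 31 days -> 50 left
September 1977 has 30 days -> 20 left
October 1977: 20 <= 31 -> lands on October 20

Result: 1977-10-20


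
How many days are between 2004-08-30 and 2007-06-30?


From 2004-08-30 to 2007-06-30
2004-08-30: days before August = 31 + 29 + 31 + 30 + 31 + 30 + 31 = 213 (2004 is a leap year); day of year = 213 + 30 = 243
2007-06-30: days before June = 31 + 28 + 31 + 30 + 31 = 151 (2007 is not a leap year); day of year = 151 + 30 = 181
Rest of 2004: 366 - 243 = 123
Full years 2005 (365), 2006 (365): 730
Total = 123 + 730 + 181 = 1034

1034 days


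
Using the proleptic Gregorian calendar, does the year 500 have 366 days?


Gregorian leap year rule: divisible by 4, but not by 100, unless also by 400.
500 is divisible by 100 but not 400 -> not a leap year

No


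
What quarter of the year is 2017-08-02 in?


Month: August (month 8)
Q1: Jan-Mar, Q2: Apr-Jun, Q3: Jul-Sep, Q4: Oct-Dec

Q3


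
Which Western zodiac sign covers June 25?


Date: June 25
Conventional tropical zodiac dates: Cancer from June 21 onward; Leo starts July 23
June 25 falls within the Cancer range

Cancer


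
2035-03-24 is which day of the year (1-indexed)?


Date: March 24, 2035
Days in months 1 through 2: 59
Plus 24 days in March

Day of year: 83


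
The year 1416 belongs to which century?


Century = (year - 1) // 100 + 1
= (1416 - 1) // 100 + 1
= 1415 // 100 + 1
= 14 + 1

15th century


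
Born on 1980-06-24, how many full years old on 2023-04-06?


Birth: 1980-06-24
Reference: 2023-04-06
Year difference: 2023 - 1980 = 43
Birthday not yet reached in 2023, subtract 1

42 years old


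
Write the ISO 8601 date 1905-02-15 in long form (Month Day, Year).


ISO 1905-02-15 parses as year=1905, month=02, day=15
Month 2 -> February

February 15, 1905


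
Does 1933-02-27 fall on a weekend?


Anchor: Jan 1, 1933. With p = 1933 - 1 = 1932: (p + p//4 - p//100 + p//400) mod 7 = (1932 + 483 - 19 + 4) mod 7 = 2400 mod 7 = 6 -> Sunday (Mon=0 ... Sun=6)
Day of year: 58; offset = 57
Weekday index = (6 + 57) mod 7 = 0 -> Monday
Weekend days: Saturday, Sunday

No


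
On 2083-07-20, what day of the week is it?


Date: July 20, 2083
Anchor: Jan 1, 2083. With p = 2083 - 1 = 2082: (p + p//4 - p//100 + p//400) mod 7 = (2082 + 520 - 20 + 5) mod 7 = 2587 mod 7 = 4 -> Friday (Mon=0 ... Sun=6)
Days before July (Jan-Jun): 181; offset = 181 + 20 - 1 = 200
Weekday index = (4 + 200) mod 7 = 1

Day of the week: Tuesday


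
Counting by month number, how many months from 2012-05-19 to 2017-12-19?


From May 2012 to December 2017
5 years * 12 = 60 months, plus 7 months = 67

67 months


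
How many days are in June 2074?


June 2074

30 days


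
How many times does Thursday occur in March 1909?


March 1909 has 31 days
Anchor: Jan 1, 1909. With p = 1909 - 1 = 1908: (p + p//4 - p//100 + p//400) mod 7 = (1908 + 477 - 19 + 4) mod 7 = 2370 mod 7 = 4 -> Friday (Mon=0 ... Sun=6)
Days before March (Jan-Feb): 59; March 1 index = (4 + 59) mod 7 = 0 -> Monday
First Thursday is March 4
Thursdays: 4, 11, 18, 25

4 Thursdays


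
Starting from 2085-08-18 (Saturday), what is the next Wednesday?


Current: Saturday
Target: Wednesday
Days ahead: 4

Next Wednesday: 2085-08-22


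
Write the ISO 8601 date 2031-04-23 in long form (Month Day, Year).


ISO 2031-04-23 parses as year=2031, month=04, day=23
Month 4 -> April

April 23, 2031


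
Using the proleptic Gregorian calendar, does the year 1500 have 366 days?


Gregorian leap year rule: divisible by 4, but not by 100, unless also by 400.
1500 is divisible by 100 but not 400 -> not a leap year

No


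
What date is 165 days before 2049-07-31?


Start: 2049-07-31, subtract 165 days
Back 31 days from July 31 reaches June 30, 2049 -> 134 left
June 2049 has 30 days -> back to May 31, 2049 -> 104 left
May 2049 has 31 days -> back to April 30, 2049 -> 73 left
April 2049 has 30 days -> back to March 31, 2049 -> 43 left
March 2049 has 31 days -> back to February 28, 2049 -> 12 left
February 2049: 28 - 12 = 16 -> lands on February 16

Result: 2049-02-16


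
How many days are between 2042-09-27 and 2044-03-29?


From 2042-09-27 to 2044-03-29
2042-09-27: days before September = 31 + 28 + 31 + 30 + 31 + 30 + 31 + 31 = 243 (2042 is not a leap year); day of year = 243 + 27 = 270
2044-03-29: days before March = 31 + 29 = 60 (2044 is a leap year); day of year = 60 + 29 = 89
Rest of 2042: 365 - 270 = 95
Full years 2043 (365): 365
Total = 95 + 365 + 89 = 549

549 days


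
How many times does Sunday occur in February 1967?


February 1967 has 28 days
Anchor: Jan 1, 1967. With p = 1967 - 1 = 1966: (p + p//4 - p//100 + p//400) mod 7 = (1966 + 491 - 19 + 4) mod 7 = 2442 mod 7 = 6 -> Sunday (Mon=0 ... Sun=6)
Days before February (Jan): 31; February 1 index = (6 + 31) mod 7 = 2 -> Wednesday
First Sunday is February 5
Sundays: 5, 12, 19, 26

4 Sundays


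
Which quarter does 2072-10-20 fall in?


Month: October (month 10)
Q1: Jan-Mar, Q2: Apr-Jun, Q3: Jul-Sep, Q4: Oct-Dec

Q4


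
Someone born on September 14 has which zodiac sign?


Date: September 14
Conventional tropical zodiac dates: Virgo from August 23 onward; Libra starts September 23
September 14 falls within the Virgo range

Virgo


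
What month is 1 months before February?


February is month 2
2 - 1 = 1

January


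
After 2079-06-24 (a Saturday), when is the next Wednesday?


Current: Saturday
Target: Wednesday
Days ahead: 4

Next Wednesday: 2079-06-28


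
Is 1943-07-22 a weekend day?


Anchor: Jan 1, 1943. With p = 1943 - 1 = 1942: (p + p//4 - p//100 + p//400) mod 7 = (1942 + 485 - 19 + 4) mod 7 = 2412 mod 7 = 4 -> Friday (Mon=0 ... Sun=6)
Day of year: 203; offset = 202
Weekday index = (4 + 202) mod 7 = 3 -> Thursday
Weekend days: Saturday, Sunday

No


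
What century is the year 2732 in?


Century = (year - 1) // 100 + 1
= (2732 - 1) // 100 + 1
= 2731 // 100 + 1
= 27 + 1

28th century


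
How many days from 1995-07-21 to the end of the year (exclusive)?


Day of year: 202 of 365
Remaining = 365 - 202

163 days


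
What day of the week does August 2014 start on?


Target: August 1, 2014
Anchor: Jan 1, 2014. With p = 2014 - 1 = 2013: (p + p//4 - p//100 + p//400) mod 7 = (2013 + 503 - 20 + 5) mod 7 = 2501 mod 7 = 2 -> Wednesday (Mon=0 ... Sun=6)
Days before August (Jan-Jul): 212 days
Weekday index = (2 + 212) mod 7 = 4

Friday


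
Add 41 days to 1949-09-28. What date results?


Start: 1949-09-28, add 41 days
September 1949 has 30 days: 30 - 28 = 2 days to September 30 -> 39 left
October 1949 has 31 days -> 8 left
November 1949: 8 <= 30 -> lands on November 8

Result: 1949-11-08


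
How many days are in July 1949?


July 1949

31 days


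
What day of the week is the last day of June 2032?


June 2032 has 30 days
Anchor: Jan 1, 2032. With p = 2032 - 1 = 2031: (p + p//4 - p//100 + p//400) mod 7 = (2031 + 507 - 20 + 5) mod 7 = 2523 mod 7 = 3 -> Thursday (Mon=0 ... Sun=6)
Days before June (Jan-May): 152; June 1 index = (3 + 152) mod 7 = 1 -> Tuesday
Last day offset: 30 - 1 = 29 days
Weekday index = (1 + 29) mod 7 = 2

Wednesday, June 30


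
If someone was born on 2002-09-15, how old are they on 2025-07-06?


Birth: 2002-09-15
Reference: 2025-07-06
Year difference: 2025 - 2002 = 23
Birthday not yet reached in 2025, subtract 1

22 years old


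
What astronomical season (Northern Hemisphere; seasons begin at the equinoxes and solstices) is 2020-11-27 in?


Date: November 27
Astronomical Autumn (approx.; exact equinox/solstice day varies by year): September 22 to December 20
November 27 falls within the Autumn window

Autumn


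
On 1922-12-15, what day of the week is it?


Date: December 15, 1922
Anchor: Jan 1, 1922. With p = 1922 - 1 = 1921: (p + p//4 - p//100 + p//400) mod 7 = (1921 + 480 - 19 + 4) mod 7 = 2386 mod 7 = 6 -> Sunday (Mon=0 ... Sun=6)
Days before December (Jan-Nov): 334; offset = 334 + 15 - 1 = 348
Weekday index = (6 + 348) mod 7 = 4

Day of the week: Friday


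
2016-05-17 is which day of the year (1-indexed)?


Date: May 17, 2016
Days in months 1 through 4: 121
Plus 17 days in May

Day of year: 138


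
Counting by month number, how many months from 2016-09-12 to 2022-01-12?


From September 2016 to January 2022
6 years * 12 = 72 months, minus 8 months = 64

64 months


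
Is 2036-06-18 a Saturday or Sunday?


Anchor: Jan 1, 2036. With p = 2036 - 1 = 2035: (p + p//4 - p//100 + p//400) mod 7 = (2035 + 508 - 20 + 5) mod 7 = 2528 mod 7 = 1 -> Tuesday (Mon=0 ... Sun=6)
Day of year: 170; offset = 169
Weekday index = (1 + 169) mod 7 = 2 -> Wednesday
Weekend days: Saturday, Sunday

No


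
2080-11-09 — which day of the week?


Date: November 9, 2080
Anchor: Jan 1, 2080. With p = 2080 - 1 = 2079: (p + p//4 - p//100 + p//400) mod 7 = (2079 + 519 - 20 + 5) mod 7 = 2583 mod 7 = 0 -> Monday (Mon=0 ... Sun=6)
Days before November (Jan-Oct): 305; offset = 305 + 9 - 1 = 313
Weekday index = (0 + 313) mod 7 = 5

Day of the week: Saturday


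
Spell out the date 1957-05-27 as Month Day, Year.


ISO 1957-05-27 parses as year=1957, month=05, day=27
Month 5 -> May

May 27, 1957


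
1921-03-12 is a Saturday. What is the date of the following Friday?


Current: Saturday
Target: Friday
Days ahead: 6

Next Friday: 1921-03-18


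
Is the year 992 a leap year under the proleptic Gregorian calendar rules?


Gregorian leap year rule: divisible by 4, but not by 100, unless also by 400.
992 is divisible by 4 but not 100 -> leap year

Yes


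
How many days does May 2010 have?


May 2010

31 days


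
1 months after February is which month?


February is month 2
2 + 1 = 3

March


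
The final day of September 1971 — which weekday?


September 1971 has 30 days
Anchor: Jan 1, 1971. With p = 1971 - 1 = 1970: (p + p//4 - p//100 + p//400) mod 7 = (1970 + 492 - 19 + 4) mod 7 = 2447 mod 7 = 4 -> Friday (Mon=0 ... Sun=6)
Days before September (Jan-Aug): 243; September 1 index = (4 + 243) mod 7 = 2 -> Wednesday
Last day offset: 30 - 1 = 29 days
Weekday index = (2 + 29) mod 7 = 3

Thursday, September 30


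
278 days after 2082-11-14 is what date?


Start: 2082-11-14, add 278 days
November 2082 has 30 days: 30 - 14 = 16 days to November 30 -> 262 left
December 2082 has 31 days -> 231 left
January 2083 has 31 days -> 200 left
February 2083 has 28 days -> 172 left
March 2083 has 31 days -> 141 left
April 2083 has 30 days -> 111 left
May 2083 has 31 days -> 80 left
June 2083 has 30 days -> 50 left
July 2083 has 31 days -> 19 left
August 2083: 19 <= 31 -> lands on August 19

Result: 2083-08-19


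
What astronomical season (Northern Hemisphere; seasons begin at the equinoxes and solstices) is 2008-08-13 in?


Date: August 13
Astronomical Summer (approx.; exact equinox/solstice day varies by year): June 21 to September 21
August 13 falls within the Summer window

Summer


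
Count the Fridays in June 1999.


June 1999 has 30 days
Anchor: Jan 1, 1999. With p = 1999 - 1 = 1998: (p + p//4 - p//100 + p//400) mod 7 = (1998 + 499 - 19 + 4) mod 7 = 2482 mod 7 = 4 -> Friday (Mon=0 ... Sun=6)
Days before June (Jan-May): 151; June 1 index = (4 + 151) mod 7 = 1 -> Tuesday
First Friday is June 4
Fridays: 4, 11, 18, 25

4 Fridays


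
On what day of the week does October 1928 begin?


Target: October 1, 1928
Anchor: Jan 1, 1928. With p = 1928 - 1 = 1927: (p + p//4 - p//100 + p//400) mod 7 = (1927 + 481 - 19 + 4) mod 7 = 2393 mod 7 = 6 -> Sunday (Mon=0 ... Sun=6)
Days before October (Jan-Sep): 274 days
Weekday index = (6 + 274) mod 7 = 0

Monday


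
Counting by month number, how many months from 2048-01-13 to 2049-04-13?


From January 2048 to April 2049
1 year * 12 = 12 months, plus 3 months = 15

15 months


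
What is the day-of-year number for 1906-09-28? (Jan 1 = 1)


Date: September 28, 1906
Days in months 1 through 8: 243
Plus 28 days in September

Day of year: 271


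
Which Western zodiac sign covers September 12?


Date: September 12
Conventional tropical zodiac dates: Virgo from August 23 onward; Libra starts September 23
September 12 falls within the Virgo range

Virgo


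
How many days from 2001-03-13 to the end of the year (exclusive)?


Day of year: 72 of 365
Remaining = 365 - 72

293 days


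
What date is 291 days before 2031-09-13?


Start: 2031-09-13, subtract 291 days
Back 13 days from September 13 reaches August 31, 2031 -> 278 left
August 2031 has 31 days -> back to July 31, 2031 -> 247 left
July 2031 has 31 days -> back to June 30, 2031 -> 216 left
June 2031 has 30 days -> back to May 31, 2031 -> 186 left
May 2031 has 31 days -> back to April 30, 2031 -> 155 left
April 2031 has 30 days -> back to March 31, 2031 -> 125 left
March 2031 has 31 days -> back to February 28, 2031 -> 94 left
February 2031 has 28 days -> back to January 31, 2031 -> 66 left
January 2031 has 31 days -> back to December 31, 2030 -> 35 left
December 2030 has 31 days -> back to November 30, 2030 -> 4 left
November 2030: 30 - 4 = 26 -> lands on November 26

Result: 2030-11-26


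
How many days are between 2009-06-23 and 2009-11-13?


From 2009-06-23 to 2009-11-13
2009-06-23: days before June = 31 + 28 + 31 + 30 + 31 = 151 (2009 is not a leap year); day of year = 151 + 23 = 174
2009-11-13: days before November = 31 + 28 + 31 + 30 + 31 + 30 + 31 + 31 + 30 + 31 = 304 (2009 is not a leap year); day of year = 304 + 13 = 317
Same year: 317 - 174 = 143

143 days


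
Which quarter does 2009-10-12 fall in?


Month: October (month 10)
Q1: Jan-Mar, Q2: Apr-Jun, Q3: Jul-Sep, Q4: Oct-Dec

Q4


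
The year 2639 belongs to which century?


Century = (year - 1) // 100 + 1
= (2639 - 1) // 100 + 1
= 2638 // 100 + 1
= 26 + 1

27th century


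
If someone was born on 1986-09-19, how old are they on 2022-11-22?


Birth: 1986-09-19
Reference: 2022-11-22
Year difference: 2022 - 1986 = 36

36 years old


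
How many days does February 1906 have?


February 1906 (leap year: no)

28 days


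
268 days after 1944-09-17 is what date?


Start: 1944-09-17, add 268 days
September 1944 has 30 days: 30 - 17 = 13 days to September 30 -> 255 left
October 1944 has 31 days -> 224 left
November 1944 has 30 days -> 194 left
December 1944 has 31 days -> 163 left
January 1945 has 31 days -> 132 left
February 1945 has 28 days -> 104 left
March 1945 has 31 days -> 73 left
April 1945 has 30 days -> 43 left
May 1945 has 31 days -> 12 left
June 1945: 12 <= 30 -> lands on June 12

Result: 1945-06-12


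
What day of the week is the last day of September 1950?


September 1950 has 30 days
Anchor: Jan 1, 1950. With p = 1950 - 1 = 1949: (p + p//4 - p//100 + p//400) mod 7 = (1949 + 487 - 19 + 4) mod 7 = 2421 mod 7 = 6 -> Sunday (Mon=0 ... Sun=6)
Days before September (Jan-Aug): 243; September 1 index = (6 + 243) mod 7 = 4 -> Friday
Last day offset: 30 - 1 = 29 days
Weekday index = (4 + 29) mod 7 = 5

Saturday, September 30


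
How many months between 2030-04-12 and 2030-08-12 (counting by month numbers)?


From April 2030 to August 2030
0 years * 12 = 0 months, plus 4 months = 4

4 months


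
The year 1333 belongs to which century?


Century = (year - 1) // 100 + 1
= (1333 - 1) // 100 + 1
= 1332 // 100 + 1
= 13 + 1

14th century


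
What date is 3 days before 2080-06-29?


Start: 2080-06-29, subtract 3 days
29 - 3 = 26 stays within June 2080

Result: 2080-06-26


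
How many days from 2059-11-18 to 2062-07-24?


From 2059-11-18 to 2062-07-24
2059-11-18: days before November = 31 + 28 + 31 + 30 + 31 + 30 + 31 + 31 + 30 + 31 = 304 (2059 is not a leap year); day of year = 304 + 18 = 322
2062-07-24: days before July = 31 + 28 + 31 + 30 + 31 + 30 = 181 (2062 is not a leap year); day of year = 181 + 24 = 205
Rest of 2059: 365 - 322 = 43
Full years 2060 (366), 2061 (365): 731
Total = 43 + 731 + 205 = 979

979 days


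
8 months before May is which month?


May is month 5
5 - 8 = -3; wrap: -3 + 12 = 9

September


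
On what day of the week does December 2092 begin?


Target: December 1, 2092
Anchor: Jan 1, 2092. With p = 2092 - 1 = 2091: (p + p//4 - p//100 + p//400) mod 7 = (2091 + 522 - 20 + 5) mod 7 = 2598 mod 7 = 1 -> Tuesday (Mon=0 ... Sun=6)
Days before December (Jan-Nov): 335 days
Weekday index = (1 + 335) mod 7 = 0

Monday


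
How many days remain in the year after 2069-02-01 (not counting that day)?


Day of year: 32 of 365
Remaining = 365 - 32

333 days


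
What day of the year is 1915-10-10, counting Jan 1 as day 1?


Date: October 10, 1915
Days in months 1 through 9: 273
Plus 10 days in October

Day of year: 283


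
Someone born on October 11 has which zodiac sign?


Date: October 11
Conventional tropical zodiac dates: Libra from September 23 onward; Scorpio starts October 23
October 11 falls within the Libra range

Libra


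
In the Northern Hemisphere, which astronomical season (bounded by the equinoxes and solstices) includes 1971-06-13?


Date: June 13
Astronomical Spring (approx.; exact equinox/solstice day varies by year): March 20 to June 20
June 13 falls within the Spring window

Spring


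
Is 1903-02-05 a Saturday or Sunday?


Anchor: Jan 1, 1903. With p = 1903 - 1 = 1902: (p + p//4 - p//100 + p//400) mod 7 = (1902 + 475 - 19 + 4) mod 7 = 2362 mod 7 = 3 -> Thursday (Mon=0 ... Sun=6)
Day of year: 36; offset = 35
Weekday index = (3 + 35) mod 7 = 3 -> Thursday
Weekend days: Saturday, Sunday

No


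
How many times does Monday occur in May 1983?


May 1983 has 31 days
Anchor: Jan 1, 1983. With p = 1983 - 1 = 1982: (p + p//4 - p//100 + p//400) mod 7 = (1982 + 495 - 19 + 4) mod 7 = 2462 mod 7 = 5 -> Saturday (Mon=0 ... Sun=6)
Days before May (Jan-Apr): 120; May 1 index = (5 + 120) mod 7 = 6 -> Sunday
First Monday is May 2
Mondays: 2, 9, 16, 23, 30

5 Mondays


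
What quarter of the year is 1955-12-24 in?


Month: December (month 12)
Q1: Jan-Mar, Q2: Apr-Jun, Q3: Jul-Sep, Q4: Oct-Dec

Q4


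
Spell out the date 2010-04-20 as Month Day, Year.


ISO 2010-04-20 parses as year=2010, month=04, day=20
Month 4 -> April

April 20, 2010


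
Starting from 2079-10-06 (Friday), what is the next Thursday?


Current: Friday
Target: Thursday
Days ahead: 6

Next Thursday: 2079-10-12


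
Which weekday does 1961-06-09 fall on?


Date: June 9, 1961
Anchor: Jan 1, 1961. With p = 1961 - 1 = 1960: (p + p//4 - p//100 + p//400) mod 7 = (1960 + 490 - 19 + 4) mod 7 = 2435 mod 7 = 6 -> Sunday (Mon=0 ... Sun=6)
Days before June (Jan-May): 151; offset = 151 + 9 - 1 = 159
Weekday index = (6 + 159) mod 7 = 4

Day of the week: Friday


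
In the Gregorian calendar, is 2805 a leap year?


Gregorian leap year rule: divisible by 4, but not by 100, unless also by 400.
2805 is not divisible by 4 -> not a leap year

No


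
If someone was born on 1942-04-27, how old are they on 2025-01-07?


Birth: 1942-04-27
Reference: 2025-01-07
Year difference: 2025 - 1942 = 83
Birthday not yet reached in 2025, subtract 1

82 years old


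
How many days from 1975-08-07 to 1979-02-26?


From 1975-08-07 to 1979-02-26
1975-08-07: days before August = 31 + 28 + 31 + 30 + 31 + 30 + 31 = 212 (1975 is not a leap year); day of year = 212 + 7 = 219
1979-02-26: days before February = 31; day of year = 31 + 26 = 57
Rest of 1975: 365 - 219 = 146
Full years 1976 (366), 1977 (365), 1978 (365): 1096
Total = 146 + 1096 + 57 = 1299

1299 days


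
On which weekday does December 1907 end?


December 1907 has 31 days
Anchor: Jan 1, 1907. With p = 1907 - 1 = 1906: (p + p//4 - p//100 + p//400) mod 7 = (1906 + 476 - 19 + 4) mod 7 = 2367 mod 7 = 1 -> Tuesday (Mon=0 ... Sun=6)
Days before December (Jan-Nov): 334; December 1 index = (1 + 334) mod 7 = 6 -> Sunday
Last day offset: 31 - 1 = 30 days
Weekday index = (6 + 30) mod 7 = 1

Tuesday, December 31


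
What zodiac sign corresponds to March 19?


Date: March 19
Conventional tropical zodiac dates: Pisces from February 19 onward; Aries starts March 21
March 19 falls within the Pisces range

Pisces


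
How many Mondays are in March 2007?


March 2007 has 31 days
Anchor: Jan 1, 2007. With p = 2007 - 1 = 2006: (p + p//4 - p//100 + p//400) mod 7 = (2006 + 501 - 20 + 5) mod 7 = 2492 mod 7 = 0 -> Monday (Mon=0 ... Sun=6)
Days before March (Jan-Feb): 59; March 1 index = (0 + 59) mod 7 = 3 -> Thursday
First Monday is March 5
Mondays: 5, 12, 19, 26

4 Mondays


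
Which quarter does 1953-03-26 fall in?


Month: March (month 3)
Q1: Jan-Mar, Q2: Apr-Jun, Q3: Jul-Sep, Q4: Oct-Dec

Q1


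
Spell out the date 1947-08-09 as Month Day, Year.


ISO 1947-08-09 parses as year=1947, month=08, day=09
Month 8 -> August

August 9, 1947


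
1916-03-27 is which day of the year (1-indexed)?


Date: March 27, 1916
Days in months 1 through 2: 60
Plus 27 days in March

Day of year: 87


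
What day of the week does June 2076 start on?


Target: June 1, 2076
Anchor: Jan 1, 2076. With p = 2076 - 1 = 2075: (p + p//4 - p//100 + p//400) mod 7 = (2075 + 518 - 20 + 5) mod 7 = 2578 mod 7 = 2 -> Wednesday (Mon=0 ... Sun=6)
Days before June (Jan-May): 152 days
Weekday index = (2 + 152) mod 7 = 0

Monday


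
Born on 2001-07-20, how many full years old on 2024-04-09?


Birth: 2001-07-20
Reference: 2024-04-09
Year difference: 2024 - 2001 = 23
Birthday not yet reached in 2024, subtract 1

22 years old


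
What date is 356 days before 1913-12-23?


Start: 1913-12-23, subtract 356 days
Back 23 days from December 23 reaches November 30, 1913 -> 333 left
November 1913 has 30 days -> back to October 31, 1913 -> 303 left
October 1913 has 31 days -> back to September 30, 1913 -> 272 left
September 1913 has 30 days -> back to August 31, 1913 -> 242 left
August 1913 has 31 days -> back to July 31, 1913 -> 211 left
July 1913 has 31 days -> back to June 30, 1913 -> 180 left
June 1913 has 30 days -> back to May 31, 1913 -> 150 left
May 1913 has 31 days -> back to April 30, 1913 -> 119 left
April 1913 has 30 days -> back to March 31, 1913 -> 89 left
March 1913 has 31 days -> back to February 28, 1913 -> 58 left
February 1913 has 28 days -> back to January 31, 1913 -> 30 left
January 1913: 31 - 30 = 1 -> lands on January 1

Result: 1913-01-01


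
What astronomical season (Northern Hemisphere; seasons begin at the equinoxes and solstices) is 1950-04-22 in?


Date: April 22
Astronomical Spring (approx.; exact equinox/solstice day varies by year): March 20 to June 20
April 22 falls within the Spring window

Spring


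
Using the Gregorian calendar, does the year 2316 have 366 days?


Gregorian leap year rule: divisible by 4, but not by 100, unless also by 400.
2316 is divisible by 4 but not 100 -> leap year

Yes


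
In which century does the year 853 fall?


Century = (year - 1) // 100 + 1
= (853 - 1) // 100 + 1
= 852 // 100 + 1
= 8 + 1

9th century


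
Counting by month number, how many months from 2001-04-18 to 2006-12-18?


From April 2001 to December 2006
5 years * 12 = 60 months, plus 8 months = 68

68 months


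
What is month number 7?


Month 7 of 12

July


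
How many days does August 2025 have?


August 2025

31 days


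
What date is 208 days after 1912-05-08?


Start: 1912-05-08, add 208 days
May 1912 has 31 days: 31 - 8 = 23 days to May 31 -> 185 left
June 1912 has 30 days -> 155 left
July 1912 has 31 days -> 124 left
August 1912 has 31 days -> 93 left
September 1912 has 30 days -> 63 left
October 1912 has 31 days -> 32 left
November 1912 has 30 days -> 2 left
December 1912: 2 <= 31 -> lands on December 2

Result: 1912-12-02


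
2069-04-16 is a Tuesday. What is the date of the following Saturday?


Current: Tuesday
Target: Saturday
Days ahead: 4

Next Saturday: 2069-04-20


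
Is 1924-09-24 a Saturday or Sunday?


Anchor: Jan 1, 1924. With p = 1924 - 1 = 1923: (p + p//4 - p//100 + p//400) mod 7 = (1923 + 480 - 19 + 4) mod 7 = 2388 mod 7 = 1 -> Tuesday (Mon=0 ... Sun=6)
Day of year: 268; offset = 267
Weekday index = (1 + 267) mod 7 = 2 -> Wednesday
Weekend days: Saturday, Sunday

No


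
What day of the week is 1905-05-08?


Date: May 8, 1905
Anchor: Jan 1, 1905. With p = 1905 - 1 = 1904: (p + p//4 - p//100 + p//400) mod 7 = (1904 + 476 - 19 + 4) mod 7 = 2365 mod 7 = 6 -> Sunday (Mon=0 ... Sun=6)
Days before May (Jan-Apr): 120; offset = 120 + 8 - 1 = 127
Weekday index = (6 + 127) mod 7 = 0

Day of the week: Monday


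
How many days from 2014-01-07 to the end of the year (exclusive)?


Day of year: 7 of 365
Remaining = 365 - 7

358 days


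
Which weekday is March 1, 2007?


Target: March 1, 2007
Anchor: Jan 1, 2007. With p = 2007 - 1 = 2006: (p + p//4 - p//100 + p//400) mod 7 = (2006 + 501 - 20 + 5) mod 7 = 2492 mod 7 = 0 -> Monday (Mon=0 ... Sun=6)
Days before March (Jan-Feb): 59 days
Weekday index = (0 + 59) mod 7 = 3

Thursday
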